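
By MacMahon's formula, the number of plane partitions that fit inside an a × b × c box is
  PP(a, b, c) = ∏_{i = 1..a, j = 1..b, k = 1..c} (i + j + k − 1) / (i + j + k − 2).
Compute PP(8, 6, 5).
PP(8, 6, 5) = 7997986868872

Evaluate the triple product over i = 1..8, j = 1..6, k = 1..5. The factors are (2/1) · (3/2) · (4/3) · (5/4) · (6/5) · (3/2) · (4/3) · (5/4) · … (240 factors total). The numerators and denominators telescope so the product is an integer; carrying out the multiplication exactly gives PP(8, 6, 5) = 7997986868872.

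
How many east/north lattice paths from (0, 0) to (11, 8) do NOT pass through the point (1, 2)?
Number of paths = 51558

Total paths from (0, 0) to (11, 8): C(19, 11) = 75582. Paths through (1, 2): (paths (0, 0) → (1, 2)) × (paths (1, 2) → (11, 8)) = C(3, 1) · C(16, 10) = 3 · 8008 = 24024. Avoidance count = 75582 − 24024 = 51558.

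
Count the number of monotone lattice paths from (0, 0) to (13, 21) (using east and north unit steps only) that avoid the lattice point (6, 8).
Number of paths = 695191200

Total paths from (0, 0) to (13, 21): C(34, 13) = 927983760. Paths through (6, 8): (paths (0, 0) → (6, 8)) × (paths (6, 8) → (13, 21)) = C(14, 6) · C(20, 7) = 3003 · 77520 = 232792560. Avoidance count = 927983760 − 232792560 = 695191200.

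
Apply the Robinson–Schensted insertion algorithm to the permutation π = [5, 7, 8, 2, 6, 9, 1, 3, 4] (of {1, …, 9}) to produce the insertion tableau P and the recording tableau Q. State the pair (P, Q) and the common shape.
P = [1, 3, 4, 9] / [2, 6, 8] / [5, 7];  Q = [1, 2, 3, 6] / [4, 5, 9] / [7, 8];  common shape = (4, 3, 2)

Row-insert the values π_1, π_2, … into P one at a time, bumping the leftmost entry strictly greater than the inserted value down to the next row. The recording tableau Q records, in position (i, j), the step at which that cell was added to P.
  Insert 5 (step 1): P = [5];  Q = [1]
  Insert 7 (step 2): P = [5, 7];  Q = [1, 2]
  Insert 8 (step 3): P = [5, 7, 8];  Q = [1, 2, 3]
  Insert 2 (step 4): P = [2, 7, 8] / [5];  Q = [1, 2, 3] / [4]
  Insert 6 (step 5): P = [2, 6, 8] / [5, 7];  Q = [1, 2, 3] / [4, 5]
  Insert 9 (step 6): P = [2, 6, 8, 9] / [5, 7];  Q = [1, 2, 3, 6] / [4, 5]
  Insert 1 (step 7): P = [1, 6, 8, 9] / [2, 7] / [5];  Q = [1, 2, 3, 6] / [4, 5] / [7]
  Insert 3 (step 8): P = [1, 3, 8, 9] / [2, 6] / [5, 7];  Q = [1, 2, 3, 6] / [4, 5] / [7, 8]
  Insert 4 (step 9): P = [1, 3, 4, 9] / [2, 6, 8] / [5, 7];  Q = [1, 2, 3, 6] / [4, 5, 9] / [7, 8]
Final shape: (4, 3, 2).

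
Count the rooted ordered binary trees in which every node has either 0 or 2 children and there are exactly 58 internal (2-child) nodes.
C_58 = 104088460289122304033498318812080

These full binary trees are counted by the Catalan number C_n = (1/(n + 1)) · C(2n, n). For n = 58: C_58 = (1/59) · C(116, 58) = 6141219157058215937976400809912720/59 = 104088460289122304033498318812080.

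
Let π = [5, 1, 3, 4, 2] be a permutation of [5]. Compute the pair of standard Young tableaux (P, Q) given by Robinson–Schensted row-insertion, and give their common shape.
P = [1, 2, 4] / [3] / [5];  Q = [1, 3, 4] / [2] / [5];  common shape = (3, 1, 1)

Row-insert the values π_1, π_2, … into P one at a time, bumping the leftmost entry strictly greater than the inserted value down to the next row. The recording tableau Q records, in position (i, j), the step at which that cell was added to P.
  Insert 5 (step 1): P = [5];  Q = [1]
  Insert 1 (step 2): P = [1] / [5];  Q = [1] / [2]
  Insert 3 (step 3): P = [1, 3] / [5];  Q = [1, 3] / [2]
  Insert 4 (step 4): P = [1, 3, 4] / [5];  Q = [1, 3, 4] / [2]
  Insert 2 (step 5): P = [1, 2, 4] / [3] / [5];  Q = [1, 3, 4] / [2] / [5]
Final shape: (3, 1, 1).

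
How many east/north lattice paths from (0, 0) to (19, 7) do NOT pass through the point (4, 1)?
Number of paths = 386480

Total paths from (0, 0) to (19, 7): C(26, 19) = 657800. Paths through (4, 1): (paths (0, 0) → (4, 1)) × (paths (4, 1) → (19, 7)) = C(5, 4) · C(21, 15) = 5 · 54264 = 271320. Avoidance count = 657800 − 271320 = 386480.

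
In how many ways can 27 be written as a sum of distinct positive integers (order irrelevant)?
q(27) = 192

A partition into distinct parts is a strictly decreasing sequence summing to n. The recurrence d(n, m) = d(n, m−1) + d(n−m, m−1) (use part m at most once) with q(n) = d(n, n) gives q(27) = 192. (Euler's theorem: # distinct-part partitions = # odd-part partitions.)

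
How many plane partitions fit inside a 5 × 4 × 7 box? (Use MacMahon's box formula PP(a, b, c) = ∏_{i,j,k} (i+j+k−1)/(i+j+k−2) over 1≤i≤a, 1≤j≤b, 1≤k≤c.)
PP(5, 4, 7) = 868489479

Evaluate the triple product over i = 1..5, j = 1..4, k = 1..7. The factors are (2/1) · (3/2) · (4/3) · (5/4) · (6/5) · (7/6) · (8/7) · (3/2) · … (140 factors total). The numerators and denominators telescope so the product is an integer; carrying out the multiplication exactly gives PP(5, 4, 7) = 868489479.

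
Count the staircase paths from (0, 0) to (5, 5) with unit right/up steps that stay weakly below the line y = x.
C_5 = 42

These NE paths below the diagonal are counted by the Catalan number C_n = (1/(n + 1)) · C(2n, n). For n = 5: C_5 = (1/6) · C(10, 5) = 252/6 = 42.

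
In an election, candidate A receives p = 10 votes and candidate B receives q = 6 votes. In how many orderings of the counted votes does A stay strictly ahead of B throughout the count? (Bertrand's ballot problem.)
Strict-lead orderings = 2002

Total orderings of the 16 votes with 10 for A: C(16, 10) = 8008. By the Bertrand ballot formula (Cycle Lemma / reflection principle), the number of orderings in which A is strictly ahead of B throughout is (p − q)/(p + q) · C(p + q, p) = (10 − 6)/(10 + 6) · 8008 = 2002.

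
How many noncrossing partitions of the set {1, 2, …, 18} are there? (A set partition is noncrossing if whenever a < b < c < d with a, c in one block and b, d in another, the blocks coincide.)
C_18 = 477638700

These noncrossing partitions are counted by the Catalan number C_n = (1/(n + 1)) · C(2n, n). For n = 18: C_18 = (1/19) · C(36, 18) = 9075135300/19 = 477638700.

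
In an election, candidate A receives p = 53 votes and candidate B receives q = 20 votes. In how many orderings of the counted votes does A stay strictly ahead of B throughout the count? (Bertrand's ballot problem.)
Strict-lead orderings = 194294694637551816

Total orderings of the 73 votes with 53 for A: C(73, 53) = 429803415410341896. By the Bertrand ballot formula (Cycle Lemma / reflection principle), the number of orderings in which A is strictly ahead of B throughout is (p − q)/(p + q) · C(p + q, p) = (53 − 20)/(53 + 20) · 429803415410341896 = 194294694637551816.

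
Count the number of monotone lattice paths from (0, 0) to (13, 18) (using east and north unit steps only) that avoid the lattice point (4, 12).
Number of paths = 197143975

Total paths from (0, 0) to (13, 18): C(31, 13) = 206253075. Paths through (4, 12): (paths (0, 0) → (4, 12)) × (paths (4, 12) → (13, 18)) = C(16, 4) · C(15, 9) = 1820 · 5005 = 9109100. Avoidance count = 206253075 − 9109100 = 197143975.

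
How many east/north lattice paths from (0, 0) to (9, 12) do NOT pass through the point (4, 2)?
Number of paths = 248885

Total paths from (0, 0) to (9, 12): C(21, 9) = 293930. Paths through (4, 2): (paths (0, 0) → (4, 2)) × (paths (4, 2) → (9, 12)) = C(6, 4) · C(15, 5) = 15 · 3003 = 45045. Avoidance count = 293930 − 45045 = 248885.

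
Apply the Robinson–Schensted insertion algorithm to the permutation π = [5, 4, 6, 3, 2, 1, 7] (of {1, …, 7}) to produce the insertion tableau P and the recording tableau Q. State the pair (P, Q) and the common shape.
P = [1, 6, 7] / [2] / [3] / [4] / [5];  Q = [1, 3, 7] / [2] / [4] / [5] / [6];  common shape = (3, 1, 1, 1, 1)

Row-insert the values π_1, π_2, … into P one at a time, bumping the leftmost entry strictly greater than the inserted value down to the next row. The recording tableau Q records, in position (i, j), the step at which that cell was added to P.
  Insert 5 (step 1): P = [5];  Q = [1]
  Insert 4 (step 2): P = [4] / [5];  Q = [1] / [2]
  Insert 6 (step 3): P = [4, 6] / [5];  Q = [1, 3] / [2]
  Insert 3 (step 4): P = [3, 6] / [4] / [5];  Q = [1, 3] / [2] / [4]
  Insert 2 (step 5): P = [2, 6] / [3] / [4] / [5];  Q = [1, 3] / [2] / [4] / [5]
  Insert 1 (step 6): P = [1, 6] / [2] / [3] / [4] / [5];  Q = [1, 3] / [2] / [4] / [5] / [6]
  Insert 7 (step 7): P = [1, 6, 7] / [2] / [3] / [4] / [5];  Q = [1, 3, 7] / [2] / [4] / [5] / [6]
Final shape: (3, 1, 1, 1, 1).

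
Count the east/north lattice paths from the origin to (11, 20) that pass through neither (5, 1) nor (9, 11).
Number of paths = 74702245

Inclusion–exclusion. Total paths: C(31, 11) = 84672315. Through P₁: C(6, 5)·C(25, 6) = 1062600. Through P₂: C(20, 9)·C(11, 2) = 9237800. Since P₁ is strictly southwest of P₂, a monotone path through both must visit P₁ then P₂; paths through both = C(6, 5)·C(14, 4)·C(11, 2) = 330330. Avoid both = 84672315 − 1062600 − 9237800 + 330330 = 74702245.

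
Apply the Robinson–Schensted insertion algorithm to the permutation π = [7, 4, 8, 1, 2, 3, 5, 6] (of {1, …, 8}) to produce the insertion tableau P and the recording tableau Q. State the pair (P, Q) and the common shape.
P = [1, 2, 3, 5, 6] / [4, 8] / [7];  Q = [1, 3, 6, 7, 8] / [2, 5] / [4];  common shape = (5, 2, 1)

Row-insert the values π_1, π_2, … into P one at a time, bumping the leftmost entry strictly greater than the inserted value down to the next row. The recording tableau Q records, in position (i, j), the step at which that cell was added to P.
  Insert 7 (step 1): P = [7];  Q = [1]
  Insert 4 (step 2): P = [4] / [7];  Q = [1] / [2]
  Insert 8 (step 3): P = [4, 8] / [7];  Q = [1, 3] / [2]
  Insert 1 (step 4): P = [1, 8] / [4] / [7];  Q = [1, 3] / [2] / [4]
  Insert 2 (step 5): P = [1, 2] / [4, 8] / [7];  Q = [1, 3] / [2, 5] / [4]
  Insert 3 (step 6): P = [1, 2, 3] / [4, 8] / [7];  Q = [1, 3, 6] / [2, 5] / [4]
  Insert 5 (step 7): P = [1, 2, 3, 5] / [4, 8] / [7];  Q = [1, 3, 6, 7] / [2, 5] / [4]
  Insert 6 (step 8): P = [1, 2, 3, 5, 6] / [4, 8] / [7];  Q = [1, 3, 6, 7, 8] / [2, 5] / [4]
Final shape: (5, 2, 1).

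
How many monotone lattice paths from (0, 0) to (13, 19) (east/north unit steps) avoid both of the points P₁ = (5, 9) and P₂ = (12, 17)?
Number of paths = 142730889

Inclusion–exclusion. Total paths: C(32, 13) = 347373600. Through P₁: C(14, 5)·C(18, 8) = 87603516. Through P₂: C(29, 12)·C(3, 1) = 155687805. Since P₁ is strictly southwest of P₂, a monotone path through both must visit P₁ then P₂; paths through both = C(14, 5)·C(15, 7)·C(3, 1) = 38648610. Avoid both = 347373600 − 87603516 − 155687805 + 38648610 = 142730889.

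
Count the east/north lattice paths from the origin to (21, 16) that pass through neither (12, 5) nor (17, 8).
Number of paths = 11472589925

Inclusion–exclusion. Total paths: C(37, 21) = 12875774670. Through P₁: C(17, 12)·C(20, 9) = 1039336480. Through P₂: C(25, 17)·C(12, 4) = 535379625. Since P₁ is strictly southwest of P₂, a monotone path through both must visit P₁ then P₂; paths through both = C(17, 12)·C(8, 5)·C(12, 4) = 171531360. Avoid both = 12875774670 − 1039336480 − 535379625 + 171531360 = 11472589925.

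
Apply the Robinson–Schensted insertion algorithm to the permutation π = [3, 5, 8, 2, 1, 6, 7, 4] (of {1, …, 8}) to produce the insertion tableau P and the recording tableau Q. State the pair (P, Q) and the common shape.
P = [1, 4, 6, 7] / [2, 5] / [3, 8];  Q = [1, 2, 3, 7] / [4, 6] / [5, 8];  common shape = (4, 2, 2)

Row-insert the values π_1, π_2, … into P one at a time, bumping the leftmost entry strictly greater than the inserted value down to the next row. The recording tableau Q records, in position (i, j), the step at which that cell was added to P.
  Insert 3 (step 1): P = [3];  Q = [1]
  Insert 5 (step 2): P = [3, 5];  Q = [1, 2]
  Insert 8 (step 3): P = [3, 5, 8];  Q = [1, 2, 3]
  Insert 2 (step 4): P = [2, 5, 8] / [3];  Q = [1, 2, 3] / [4]
  Insert 1 (step 5): P = [1, 5, 8] / [2] / [3];  Q = [1, 2, 3] / [4] / [5]
  Insert 6 (step 6): P = [1, 5, 6] / [2, 8] / [3];  Q = [1, 2, 3] / [4, 6] / [5]
  Insert 7 (step 7): P = [1, 5, 6, 7] / [2, 8] / [3];  Q = [1, 2, 3, 7] / [4, 6] / [5]
  Insert 4 (step 8): P = [1, 4, 6, 7] / [2, 5] / [3, 8];  Q = [1, 2, 3, 7] / [4, 6] / [5, 8]
Final shape: (4, 2, 2).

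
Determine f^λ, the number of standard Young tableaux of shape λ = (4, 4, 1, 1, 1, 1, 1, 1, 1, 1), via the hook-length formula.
# SYT of shape (4, 4, 1, 1, 1, 1, 1, 1, 1, 1) = 23100

Hook-length formula: f^λ = n! / Π hook(c), product over all cells c of the Young diagram. For λ = (4, 4, 1, 1, 1, 1, 1, 1, 1, 1), n = 16 boxes. Hook lengths by row (left-to-right, top-to-bottom): [13, 4, 3, 2]; [12, 3, 2, 1]; [8]; [7]; [6]; [5]; [4]; [3]; [2]; [1]. Product of hooks = 905748480. So f^λ = 16! / 905748480 = 20922789888000 / 905748480 = 23100.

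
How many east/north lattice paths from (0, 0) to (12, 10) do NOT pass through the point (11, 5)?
Number of paths = 620438

Total paths from (0, 0) to (12, 10): C(22, 12) = 646646. Paths through (11, 5): (paths (0, 0) → (11, 5)) × (paths (11, 5) → (12, 10)) = C(16, 11) · C(6, 1) = 4368 · 6 = 26208. Avoidance count = 646646 − 26208 = 620438.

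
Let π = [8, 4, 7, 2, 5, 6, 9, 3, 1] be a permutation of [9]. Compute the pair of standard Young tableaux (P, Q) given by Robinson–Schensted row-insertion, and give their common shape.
P = [1, 3, 6, 9] / [2, 5] / [4] / [7] / [8];  Q = [1, 3, 6, 7] / [2, 5] / [4] / [8] / [9];  common shape = (4, 2, 1, 1, 1)

Row-insert the values π_1, π_2, … into P one at a time, bumping the leftmost entry strictly greater than the inserted value down to the next row. The recording tableau Q records, in position (i, j), the step at which that cell was added to P.
  Insert 8 (step 1): P = [8];  Q = [1]
  Insert 4 (step 2): P = [4] / [8];  Q = [1] / [2]
  Insert 7 (step 3): P = [4, 7] / [8];  Q = [1, 3] / [2]
  Insert 2 (step 4): P = [2, 7] / [4] / [8];  Q = [1, 3] / [2] / [4]
  Insert 5 (step 5): P = [2, 5] / [4, 7] / [8];  Q = [1, 3] / [2, 5] / [4]
  Insert 6 (step 6): P = [2, 5, 6] / [4, 7] / [8];  Q = [1, 3, 6] / [2, 5] / [4]
  Insert 9 (step 7): P = [2, 5, 6, 9] / [4, 7] / [8];  Q = [1, 3, 6, 7] / [2, 5] / [4]
  Insert 3 (step 8): P = [2, 3, 6, 9] / [4, 5] / [7] / [8];  Q = [1, 3, 6, 7] / [2, 5] / [4] / [8]
  Insert 1 (step 9): P = [1, 3, 6, 9] / [2, 5] / [4] / [7] / [8];  Q = [1, 3, 6, 7] / [2, 5] / [4] / [8] / [9]
Final shape: (4, 2, 1, 1, 1).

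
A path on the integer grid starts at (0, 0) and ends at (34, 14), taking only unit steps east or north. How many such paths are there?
Number of paths = 482320623240

A monotone lattice path from (0, 0) to (34, 14) consists of 34 east steps and 14 north steps in some order, so it is determined by which 34 of the 48 steps are east. The count is C(48, 34) = 482320623240.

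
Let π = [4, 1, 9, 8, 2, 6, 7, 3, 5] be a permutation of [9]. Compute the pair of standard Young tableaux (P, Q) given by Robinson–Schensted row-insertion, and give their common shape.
P = [1, 2, 3, 5] / [4, 6, 7] / [8] / [9];  Q = [1, 3, 6, 7] / [2, 4, 9] / [5] / [8];  common shape = (4, 3, 1, 1)

Row-insert the values π_1, π_2, … into P one at a time, bumping the leftmost entry strictly greater than the inserted value down to the next row. The recording tableau Q records, in position (i, j), the step at which that cell was added to P.
  Insert 4 (step 1): P = [4];  Q = [1]
  Insert 1 (step 2): P = [1] / [4];  Q = [1] / [2]
  Insert 9 (step 3): P = [1, 9] / [4];  Q = [1, 3] / [2]
  Insert 8 (step 4): P = [1, 8] / [4, 9];  Q = [1, 3] / [2, 4]
  Insert 2 (step 5): P = [1, 2] / [4, 8] / [9];  Q = [1, 3] / [2, 4] / [5]
  Insert 6 (step 6): P = [1, 2, 6] / [4, 8] / [9];  Q = [1, 3, 6] / [2, 4] / [5]
  Insert 7 (step 7): P = [1, 2, 6, 7] / [4, 8] / [9];  Q = [1, 3, 6, 7] / [2, 4] / [5]
  Insert 3 (step 8): P = [1, 2, 3, 7] / [4, 6] / [8] / [9];  Q = [1, 3, 6, 7] / [2, 4] / [5] / [8]
  Insert 5 (step 9): P = [1, 2, 3, 5] / [4, 6, 7] / [8] / [9];  Q = [1, 3, 6, 7] / [2, 4, 9] / [5] / [8]
Final shape: (4, 3, 1, 1).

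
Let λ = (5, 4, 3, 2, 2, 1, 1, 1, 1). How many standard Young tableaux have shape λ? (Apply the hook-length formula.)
# SYT of shape (5, 4, 3, 2, 2, 1, 1, 1, 1) = 108528000

Hook-length formula: f^λ = n! / Π hook(c), product over all cells c of the Young diagram. For λ = (5, 4, 3, 2, 2, 1, 1, 1, 1), n = 20 boxes. Hook lengths by row (left-to-right, top-to-bottom): [13, 8, 5, 3, 1]; [11, 6, 3, 1]; [9, 4, 1]; [7, 2]; [6, 1]; [4]; [3]; [2]; [1]. Product of hooks = 22417274880. So f^λ = 20! / 22417274880 = 2432902008176640000 / 22417274880 = 108528000.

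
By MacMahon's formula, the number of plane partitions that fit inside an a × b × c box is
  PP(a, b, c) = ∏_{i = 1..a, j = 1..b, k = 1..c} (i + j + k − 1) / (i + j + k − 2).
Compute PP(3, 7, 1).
PP(3, 7, 1) = 120

Evaluate the triple product over i = 1..3, j = 1..7, k = 1..1. The factors are (2/1) · (3/2) · (4/3) · (5/4) · (6/5) · (7/6) · (8/7) · (3/2) · … (21 factors total). The numerators and denominators telescope so the product is an integer; carrying out the multiplication exactly gives PP(3, 7, 1) = 120.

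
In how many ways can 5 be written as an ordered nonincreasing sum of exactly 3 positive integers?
p(5, 3 parts) = 2

Partitions of n into exactly k parts ↔ partitions of n − k into at most k parts (subtract 1 from each part). For n = 5, k = 3, the partitions are: 3+1+1, 2+2+1. Count = 2.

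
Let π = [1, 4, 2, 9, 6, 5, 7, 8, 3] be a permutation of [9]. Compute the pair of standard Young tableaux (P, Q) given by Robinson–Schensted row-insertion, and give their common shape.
P = [1, 2, 3, 7, 8] / [4, 5] / [6] / [9];  Q = [1, 2, 4, 7, 8] / [3, 5] / [6] / [9];  common shape = (5, 2, 1, 1)

Row-insert the values π_1, π_2, … into P one at a time, bumping the leftmost entry strictly greater than the inserted value down to the next row. The recording tableau Q records, in position (i, j), the step at which that cell was added to P.
  Insert 1 (step 1): P = [1];  Q = [1]
  Insert 4 (step 2): P = [1, 4];  Q = [1, 2]
  Insert 2 (step 3): P = [1, 2] / [4];  Q = [1, 2] / [3]
  Insert 9 (step 4): P = [1, 2, 9] / [4];  Q = [1, 2, 4] / [3]
  Insert 6 (step 5): P = [1, 2, 6] / [4, 9];  Q = [1, 2, 4] / [3, 5]
  Insert 5 (step 6): P = [1, 2, 5] / [4, 6] / [9];  Q = [1, 2, 4] / [3, 5] / [6]
  Insert 7 (step 7): P = [1, 2, 5, 7] / [4, 6] / [9];  Q = [1, 2, 4, 7] / [3, 5] / [6]
  Insert 8 (step 8): P = [1, 2, 5, 7, 8] / [4, 6] / [9];  Q = [1, 2, 4, 7, 8] / [3, 5] / [6]
  Insert 3 (step 9): P = [1, 2, 3, 7, 8] / [4, 5] / [6] / [9];  Q = [1, 2, 4, 7, 8] / [3, 5] / [6] / [9]
Final shape: (5, 2, 1, 1).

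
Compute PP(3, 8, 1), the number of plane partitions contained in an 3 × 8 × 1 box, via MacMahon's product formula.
PP(3, 8, 1) = 165

Evaluate the triple product over i = 1..3, j = 1..8, k = 1..1. The factors are (2/1) · (3/2) · (4/3) · (5/4) · (6/5) · (7/6) · (8/7) · (9/8) · … (24 factors total). The numerators and denominators telescope so the product is an integer; carrying out the multiplication exactly gives PP(3, 8, 1) = 165.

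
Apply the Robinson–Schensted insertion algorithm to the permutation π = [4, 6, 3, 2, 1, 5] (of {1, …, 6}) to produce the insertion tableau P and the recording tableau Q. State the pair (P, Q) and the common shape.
P = [1, 5] / [2, 6] / [3] / [4];  Q = [1, 2] / [3, 6] / [4] / [5];  common shape = (2, 2, 1, 1)

Row-insert the values π_1, π_2, … into P one at a time, bumping the leftmost entry strictly greater than the inserted value down to the next row. The recording tableau Q records, in position (i, j), the step at which that cell was added to P.
  Insert 4 (step 1): P = [4];  Q = [1]
  Insert 6 (step 2): P = [4, 6];  Q = [1, 2]
  Insert 3 (step 3): P = [3, 6] / [4];  Q = [1, 2] / [3]
  Insert 2 (step 4): P = [2, 6] / [3] / [4];  Q = [1, 2] / [3] / [4]
  Insert 1 (step 5): P = [1, 6] / [2] / [3] / [4];  Q = [1, 2] / [3] / [4] / [5]
  Insert 5 (step 6): P = [1, 5] / [2, 6] / [3] / [4];  Q = [1, 2] / [3, 6] / [4] / [5]
Final shape: (2, 2, 1, 1).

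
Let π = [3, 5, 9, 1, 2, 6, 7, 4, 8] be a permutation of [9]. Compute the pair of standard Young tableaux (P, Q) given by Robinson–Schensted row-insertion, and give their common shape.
P = [1, 2, 4, 7, 8] / [3, 5, 6] / [9];  Q = [1, 2, 3, 7, 9] / [4, 5, 6] / [8];  common shape = (5, 3, 1)

Row-insert the values π_1, π_2, … into P one at a time, bumping the leftmost entry strictly greater than the inserted value down to the next row. The recording tableau Q records, in position (i, j), the step at which that cell was added to P.
  Insert 3 (step 1): P = [3];  Q = [1]
  Insert 5 (step 2): P = [3, 5];  Q = [1, 2]
  Insert 9 (step 3): P = [3, 5, 9];  Q = [1, 2, 3]
  Insert 1 (step 4): P = [1, 5, 9] / [3];  Q = [1, 2, 3] / [4]
  Insert 2 (step 5): P = [1, 2, 9] / [3, 5];  Q = [1, 2, 3] / [4, 5]
  Insert 6 (step 6): P = [1, 2, 6] / [3, 5, 9];  Q = [1, 2, 3] / [4, 5, 6]
  Insert 7 (step 7): P = [1, 2, 6, 7] / [3, 5, 9];  Q = [1, 2, 3, 7] / [4, 5, 6]
  Insert 4 (step 8): P = [1, 2, 4, 7] / [3, 5, 6] / [9];  Q = [1, 2, 3, 7] / [4, 5, 6] / [8]
  Insert 8 (step 9): P = [1, 2, 4, 7, 8] / [3, 5, 6] / [9];  Q = [1, 2, 3, 7, 9] / [4, 5, 6] / [8]
Final shape: (5, 3, 1).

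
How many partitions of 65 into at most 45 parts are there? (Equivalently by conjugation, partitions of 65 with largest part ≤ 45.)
p(65, parts ≤ 45) = 2010471

Use the recurrence p(n, m) = p(n, m−1) + p(n−m, m): either the largest part is < m (count p(n, m−1)) or the largest part is exactly m (remove one copy of m, count p(n−m, m)). With p(0, ·) = 1 this gives p(65, parts ≤ 45) = 2010471. (By conjugating Young diagrams, this also counts partitions of 65 into at most 45 parts.)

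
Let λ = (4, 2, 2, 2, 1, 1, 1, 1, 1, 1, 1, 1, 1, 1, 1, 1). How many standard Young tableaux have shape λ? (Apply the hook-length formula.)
# SYT of shape (4, 2, 2, 2, 1, 1, 1, 1, 1, 1, 1, 1, 1, 1, 1, 1) = 510510

Hook-length formula: f^λ = n! / Π hook(c), product over all cells c of the Young diagram. For λ = (4, 2, 2, 2, 1, 1, 1, 1, 1, 1, 1, 1, 1, 1, 1, 1), n = 22 boxes. Hook lengths by row (left-to-right, top-to-bottom): [19, 6, 2, 1]; [16, 3]; [15, 2]; [14, 1]; [12]; [11]; [10]; [9]; [8]; [7]; [6]; [5]; [4]; [3]; [2]; [1]. Product of hooks = 2201721274368000. So f^λ = 22! / 2201721274368000 = 1124000727777607680000 / 2201721274368000 = 510510.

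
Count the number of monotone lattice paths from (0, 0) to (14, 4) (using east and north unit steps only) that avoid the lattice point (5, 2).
Number of paths = 1905

Total paths from (0, 0) to (14, 4): C(18, 14) = 3060. Paths through (5, 2): (paths (0, 0) → (5, 2)) × (paths (5, 2) → (14, 4)) = C(7, 5) · C(11, 9) = 21 · 55 = 1155. Avoidance count = 3060 − 1155 = 1905.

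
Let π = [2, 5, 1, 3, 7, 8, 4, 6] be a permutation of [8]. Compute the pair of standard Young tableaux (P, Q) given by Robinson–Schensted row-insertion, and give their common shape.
P = [1, 3, 4, 6] / [2, 5, 7, 8];  Q = [1, 2, 5, 6] / [3, 4, 7, 8];  common shape = (4, 4)

Row-insert the values π_1, π_2, … into P one at a time, bumping the leftmost entry strictly greater than the inserted value down to the next row. The recording tableau Q records, in position (i, j), the step at which that cell was added to P.
  Insert 2 (step 1): P = [2];  Q = [1]
  Insert 5 (step 2): P = [2, 5];  Q = [1, 2]
  Insert 1 (step 3): P = [1, 5] / [2];  Q = [1, 2] / [3]
  Insert 3 (step 4): P = [1, 3] / [2, 5];  Q = [1, 2] / [3, 4]
  Insert 7 (step 5): P = [1, 3, 7] / [2, 5];  Q = [1, 2, 5] / [3, 4]
  Insert 8 (step 6): P = [1, 3, 7, 8] / [2, 5];  Q = [1, 2, 5, 6] / [3, 4]
  Insert 4 (step 7): P = [1, 3, 4, 8] / [2, 5, 7];  Q = [1, 2, 5, 6] / [3, 4, 7]
  Insert 6 (step 8): P = [1, 3, 4, 6] / [2, 5, 7, 8];  Q = [1, 2, 5, 6] / [3, 4, 7, 8]
Final shape: (4, 4).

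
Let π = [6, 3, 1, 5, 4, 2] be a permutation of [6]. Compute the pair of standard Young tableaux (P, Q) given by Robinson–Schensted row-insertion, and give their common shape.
P = [1, 2] / [3, 4] / [5] / [6];  Q = [1, 4] / [2, 5] / [3] / [6];  common shape = (2, 2, 1, 1)

Row-insert the values π_1, π_2, … into P one at a time, bumping the leftmost entry strictly greater than the inserted value down to the next row. The recording tableau Q records, in position (i, j), the step at which that cell was added to P.
  Insert 6 (step 1): P = [6];  Q = [1]
  Insert 3 (step 2): P = [3] / [6];  Q = [1] / [2]
  Insert 1 (step 3): P = [1] / [3] / [6];  Q = [1] / [2] / [3]
  Insert 5 (step 4): P = [1, 5] / [3] / [6];  Q = [1, 4] / [2] / [3]
  Insert 4 (step 5): P = [1, 4] / [3, 5] / [6];  Q = [1, 4] / [2, 5] / [3]
  Insert 2 (step 6): P = [1, 2] / [3, 4] / [5] / [6];  Q = [1, 4] / [2, 5] / [3] / [6]
Final shape: (2, 2, 1, 1).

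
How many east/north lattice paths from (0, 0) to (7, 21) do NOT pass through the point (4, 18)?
Number of paths = 1037740

Total paths from (0, 0) to (7, 21): C(28, 7) = 1184040. Paths through (4, 18): (paths (0, 0) → (4, 18)) × (paths (4, 18) → (7, 21)) = C(22, 4) · C(6, 3) = 7315 · 20 = 146300. Avoidance count = 1184040 − 146300 = 1037740.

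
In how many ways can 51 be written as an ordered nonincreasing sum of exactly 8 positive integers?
p(51, 8 parts) = 14012

Partitions of n into exactly k parts are in bijection with partitions of n − k into at most k parts (subtract 1 from each part). So p(51, exactly 8) = p(43, parts ≤ 8). Computing via the recurrence p(m, j) = p(m, j−1) + p(m−j, j) gives 14012.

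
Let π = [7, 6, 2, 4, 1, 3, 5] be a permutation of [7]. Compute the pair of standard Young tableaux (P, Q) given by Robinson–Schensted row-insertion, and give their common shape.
P = [1, 3, 5] / [2, 4] / [6] / [7];  Q = [1, 4, 7] / [2, 6] / [3] / [5];  common shape = (3, 2, 1, 1)

Row-insert the values π_1, π_2, … into P one at a time, bumping the leftmost entry strictly greater than the inserted value down to the next row. The recording tableau Q records, in position (i, j), the step at which that cell was added to P.
  Insert 7 (step 1): P = [7];  Q = [1]
  Insert 6 (step 2): P = [6] / [7];  Q = [1] / [2]
  Insert 2 (step 3): P = [2] / [6] / [7];  Q = [1] / [2] / [3]
  Insert 4 (step 4): P = [2, 4] / [6] / [7];  Q = [1, 4] / [2] / [3]
  Insert 1 (step 5): P = [1, 4] / [2] / [6] / [7];  Q = [1, 4] / [2] / [3] / [5]
  Insert 3 (step 6): P = [1, 3] / [2, 4] / [6] / [7];  Q = [1, 4] / [2, 6] / [3] / [5]
  Insert 5 (step 7): P = [1, 3, 5] / [2, 4] / [6] / [7];  Q = [1, 4, 7] / [2, 6] / [3] / [5]
Final shape: (3, 2, 1, 1).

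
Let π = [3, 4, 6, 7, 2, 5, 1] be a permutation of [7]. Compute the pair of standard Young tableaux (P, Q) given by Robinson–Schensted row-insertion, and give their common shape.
P = [1, 4, 5, 7] / [2, 6] / [3];  Q = [1, 2, 3, 4] / [5, 6] / [7];  common shape = (4, 2, 1)

Row-insert the values π_1, π_2, … into P one at a time, bumping the leftmost entry strictly greater than the inserted value down to the next row. The recording tableau Q records, in position (i, j), the step at which that cell was added to P.
  Insert 3 (step 1): P = [3];  Q = [1]
  Insert 4 (step 2): P = [3, 4];  Q = [1, 2]
  Insert 6 (step 3): P = [3, 4, 6];  Q = [1, 2, 3]
  Insert 7 (step 4): P = [3, 4, 6, 7];  Q = [1, 2, 3, 4]
  Insert 2 (step 5): P = [2, 4, 6, 7] / [3];  Q = [1, 2, 3, 4] / [5]
  Insert 5 (step 6): P = [2, 4, 5, 7] / [3, 6];  Q = [1, 2, 3, 4] / [5, 6]
  Insert 1 (step 7): P = [1, 4, 5, 7] / [2, 6] / [3];  Q = [1, 2, 3, 4] / [5, 6] / [7]
Final shape: (4, 2, 1).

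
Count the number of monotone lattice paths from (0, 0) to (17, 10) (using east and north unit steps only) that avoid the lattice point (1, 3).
Number of paths = 7455657

Total paths from (0, 0) to (17, 10): C(27, 17) = 8436285. Paths through (1, 3): (paths (0, 0) → (1, 3)) × (paths (1, 3) → (17, 10)) = C(4, 1) · C(23, 16) = 4 · 245157 = 980628. Avoidance count = 8436285 − 980628 = 7455657.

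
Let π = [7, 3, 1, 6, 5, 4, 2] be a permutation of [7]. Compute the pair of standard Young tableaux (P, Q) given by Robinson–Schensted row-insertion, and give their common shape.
P = [1, 2] / [3, 4] / [5] / [6] / [7];  Q = [1, 4] / [2, 5] / [3] / [6] / [7];  common shape = (2, 2, 1, 1, 1)

Row-insert the values π_1, π_2, … into P one at a time, bumping the leftmost entry strictly greater than the inserted value down to the next row. The recording tableau Q records, in position (i, j), the step at which that cell was added to P.
  Insert 7 (step 1): P = [7];  Q = [1]
  Insert 3 (step 2): P = [3] / [7];  Q = [1] / [2]
  Insert 1 (step 3): P = [1] / [3] / [7];  Q = [1] / [2] / [3]
  Insert 6 (step 4): P = [1, 6] / [3] / [7];  Q = [1, 4] / [2] / [3]
  Insert 5 (step 5): P = [1, 5] / [3, 6] / [7];  Q = [1, 4] / [2, 5] / [3]
  Insert 4 (step 6): P = [1, 4] / [3, 5] / [6] / [7];  Q = [1, 4] / [2, 5] / [3] / [6]
  Insert 2 (step 7): P = [1, 2] / [3, 4] / [5] / [6] / [7];  Q = [1, 4] / [2, 5] / [3] / [6] / [7]
Final shape: (2, 2, 1, 1, 1).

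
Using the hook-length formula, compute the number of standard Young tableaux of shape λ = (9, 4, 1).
# SYT of shape (9, 4, 1) = 4368

Hook-length formula: f^λ = n! / Π hook(c), product over all cells c of the Young diagram. For λ = (9, 4, 1), n = 14 boxes. Hook lengths by row (left-to-right, top-to-bottom): [11, 9, 8, 7, 5, 4, 3, 2, 1]; [5, 3, 2, 1]; [1]. Product of hooks = 19958400. So f^λ = 14! / 19958400 = 87178291200 / 19958400 = 4368.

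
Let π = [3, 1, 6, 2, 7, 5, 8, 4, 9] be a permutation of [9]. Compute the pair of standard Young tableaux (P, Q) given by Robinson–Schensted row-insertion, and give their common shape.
P = [1, 2, 4, 8, 9] / [3, 5, 7] / [6];  Q = [1, 3, 5, 7, 9] / [2, 4, 6] / [8];  common shape = (5, 3, 1)

Row-insert the values π_1, π_2, … into P one at a time, bumping the leftmost entry strictly greater than the inserted value down to the next row. The recording tableau Q records, in position (i, j), the step at which that cell was added to P.
  Insert 3 (step 1): P = [3];  Q = [1]
  Insert 1 (step 2): P = [1] / [3];  Q = [1] / [2]
  Insert 6 (step 3): P = [1, 6] / [3];  Q = [1, 3] / [2]
  Insert 2 (step 4): P = [1, 2] / [3, 6];  Q = [1, 3] / [2, 4]
  Insert 7 (step 5): P = [1, 2, 7] / [3, 6];  Q = [1, 3, 5] / [2, 4]
  Insert 5 (step 6): P = [1, 2, 5] / [3, 6, 7];  Q = [1, 3, 5] / [2, 4, 6]
  Insert 8 (step 7): P = [1, 2, 5, 8] / [3, 6, 7];  Q = [1, 3, 5, 7] / [2, 4, 6]
  Insert 4 (step 8): P = [1, 2, 4, 8] / [3, 5, 7] / [6];  Q = [1, 3, 5, 7] / [2, 4, 6] / [8]
  Insert 9 (step 9): P = [1, 2, 4, 8, 9] / [3, 5, 7] / [6];  Q = [1, 3, 5, 7, 9] / [2, 4, 6] / [8]
Final shape: (5, 3, 1).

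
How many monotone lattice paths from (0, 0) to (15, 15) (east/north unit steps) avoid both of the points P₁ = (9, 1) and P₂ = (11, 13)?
Number of paths = 117301410

Inclusion–exclusion. Total paths: C(30, 15) = 155117520. Through P₁: C(10, 9)·C(20, 6) = 387600. Through P₂: C(24, 11)·C(6, 4) = 37442160. Since P₁ is strictly southwest of P₂, a monotone path through both must visit P₁ then P₂; paths through both = C(10, 9)·C(14, 2)·C(6, 4) = 13650. Avoid both = 155117520 − 387600 − 37442160 + 13650 = 117301410.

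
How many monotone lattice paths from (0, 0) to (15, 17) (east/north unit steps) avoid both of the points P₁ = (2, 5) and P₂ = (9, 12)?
Number of paths = 354018024

Inclusion–exclusion. Total paths: C(32, 15) = 565722720. Through P₁: C(7, 2)·C(25, 13) = 109206300. Through P₂: C(21, 9)·C(11, 6) = 135795660. Since P₁ is strictly southwest of P₂, a monotone path through both must visit P₁ then P₂; paths through both = C(7, 2)·C(14, 7)·C(11, 6) = 33297264. Avoid both = 565722720 − 109206300 − 135795660 + 33297264 = 354018024.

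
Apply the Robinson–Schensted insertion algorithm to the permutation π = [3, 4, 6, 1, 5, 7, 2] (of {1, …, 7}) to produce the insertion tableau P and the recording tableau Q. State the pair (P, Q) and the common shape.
P = [1, 2, 5, 7] / [3, 4] / [6];  Q = [1, 2, 3, 6] / [4, 5] / [7];  common shape = (4, 2, 1)

Row-insert the values π_1, π_2, … into P one at a time, bumping the leftmost entry strictly greater than the inserted value down to the next row. The recording tableau Q records, in position (i, j), the step at which that cell was added to P.
  Insert 3 (step 1): P = [3];  Q = [1]
  Insert 4 (step 2): P = [3, 4];  Q = [1, 2]
  Insert 6 (step 3): P = [3, 4, 6];  Q = [1, 2, 3]
  Insert 1 (step 4): P = [1, 4, 6] / [3];  Q = [1, 2, 3] / [4]
  Insert 5 (step 5): P = [1, 4, 5] / [3, 6];  Q = [1, 2, 3] / [4, 5]
  Insert 7 (step 6): P = [1, 4, 5, 7] / [3, 6];  Q = [1, 2, 3, 6] / [4, 5]
  Insert 2 (step 7): P = [1, 2, 5, 7] / [3, 4] / [6];  Q = [1, 2, 3, 6] / [4, 5] / [7]
Final shape: (4, 2, 1).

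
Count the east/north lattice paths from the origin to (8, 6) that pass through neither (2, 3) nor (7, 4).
Number of paths = 1353

Inclusion–exclusion. Total paths: C(14, 8) = 3003. Through P₁: C(5, 2)·C(9, 6) = 840. Through P₂: C(11, 7)·C(3, 1) = 990. Since P₁ is strictly southwest of P₂, a monotone path through both must visit P₁ then P₂; paths through both = C(5, 2)·C(6, 5)·C(3, 1) = 180. Avoid both = 3003 − 840 − 990 + 180 = 1353.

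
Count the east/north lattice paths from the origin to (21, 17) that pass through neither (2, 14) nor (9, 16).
Number of paths = 28754456065

Inclusion–exclusion. Total paths: C(38, 21) = 28781143380. Through P₁: C(16, 2)·C(22, 19) = 184800. Through P₂: C(25, 9)·C(13, 12) = 26558675. Since P₁ is strictly southwest of P₂, a monotone path through both must visit P₁ then P₂; paths through both = C(16, 2)·C(9, 7)·C(13, 12) = 56160. Avoid both = 28781143380 − 184800 − 26558675 + 56160 = 28754456065.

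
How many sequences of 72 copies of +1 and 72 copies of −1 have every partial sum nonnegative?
C_72 = 20276890389709399862928998568254641025700

These ballot sequences are counted by the Catalan number C_n = (1/(n + 1)) · C(2n, n). For n = 72: C_72 = (1/73) · C(144, 72) = 1480212998448786189993816895482588794876100/73 = 20276890389709399862928998568254641025700.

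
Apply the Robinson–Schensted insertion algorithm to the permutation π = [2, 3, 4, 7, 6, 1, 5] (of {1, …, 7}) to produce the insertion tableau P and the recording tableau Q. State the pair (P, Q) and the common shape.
P = [1, 3, 4, 5] / [2, 6] / [7];  Q = [1, 2, 3, 4] / [5, 7] / [6];  common shape = (4, 2, 1)

Row-insert the values π_1, π_2, … into P one at a time, bumping the leftmost entry strictly greater than the inserted value down to the next row. The recording tableau Q records, in position (i, j), the step at which that cell was added to P.
  Insert 2 (step 1): P = [2];  Q = [1]
  Insert 3 (step 2): P = [2, 3];  Q = [1, 2]
  Insert 4 (step 3): P = [2, 3, 4];  Q = [1, 2, 3]
  Insert 7 (step 4): P = [2, 3, 4, 7];  Q = [1, 2, 3, 4]
  Insert 6 (step 5): P = [2, 3, 4, 6] / [7];  Q = [1, 2, 3, 4] / [5]
  Insert 1 (step 6): P = [1, 3, 4, 6] / [2] / [7];  Q = [1, 2, 3, 4] / [5] / [6]
  Insert 5 (step 7): P = [1, 3, 4, 5] / [2, 6] / [7];  Q = [1, 2, 3, 4] / [5, 7] / [6]
Final shape: (4, 2, 1).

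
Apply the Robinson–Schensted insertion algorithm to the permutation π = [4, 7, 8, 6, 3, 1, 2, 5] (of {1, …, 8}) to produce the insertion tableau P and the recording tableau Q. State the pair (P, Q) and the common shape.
P = [1, 2, 5] / [3, 6, 8] / [4] / [7];  Q = [1, 2, 3] / [4, 7, 8] / [5] / [6];  common shape = (3, 3, 1, 1)

Row-insert the values π_1, π_2, … into P one at a time, bumping the leftmost entry strictly greater than the inserted value down to the next row. The recording tableau Q records, in position (i, j), the step at which that cell was added to P.
  Insert 4 (step 1): P = [4];  Q = [1]
  Insert 7 (step 2): P = [4, 7];  Q = [1, 2]
  Insert 8 (step 3): P = [4, 7, 8];  Q = [1, 2, 3]
  Insert 6 (step 4): P = [4, 6, 8] / [7];  Q = [1, 2, 3] / [4]
  Insert 3 (step 5): P = [3, 6, 8] / [4] / [7];  Q = [1, 2, 3] / [4] / [5]
  Insert 1 (step 6): P = [1, 6, 8] / [3] / [4] / [7];  Q = [1, 2, 3] / [4] / [5] / [6]
  Insert 2 (step 7): P = [1, 2, 8] / [3, 6] / [4] / [7];  Q = [1, 2, 3] / [4, 7] / [5] / [6]
  Insert 5 (step 8): P = [1, 2, 5] / [3, 6, 8] / [4] / [7];  Q = [1, 2, 3] / [4, 7, 8] / [5] / [6]
Final shape: (3, 3, 1, 1).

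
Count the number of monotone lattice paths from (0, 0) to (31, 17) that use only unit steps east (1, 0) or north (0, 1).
Number of paths = 4244421484512

A monotone lattice path from (0, 0) to (31, 17) consists of 31 east steps and 17 north steps in some order, so it is determined by which 31 of the 48 steps are east. The count is C(48, 31) = 4244421484512.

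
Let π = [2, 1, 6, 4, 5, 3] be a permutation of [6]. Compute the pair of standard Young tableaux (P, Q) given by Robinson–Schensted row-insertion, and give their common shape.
P = [1, 3, 5] / [2, 4] / [6];  Q = [1, 3, 5] / [2, 4] / [6];  common shape = (3, 2, 1)

Row-insert the values π_1, π_2, … into P one at a time, bumping the leftmost entry strictly greater than the inserted value down to the next row. The recording tableau Q records, in position (i, j), the step at which that cell was added to P.
  Insert 2 (step 1): P = [2];  Q = [1]
  Insert 1 (step 2): P = [1] / [2];  Q = [1] / [2]
  Insert 6 (step 3): P = [1, 6] / [2];  Q = [1, 3] / [2]
  Insert 4 (step 4): P = [1, 4] / [2, 6];  Q = [1, 3] / [2, 4]
  Insert 5 (step 5): P = [1, 4, 5] / [2, 6];  Q = [1, 3, 5] / [2, 4]
  Insert 3 (step 6): P = [1, 3, 5] / [2, 4] / [6];  Q = [1, 3, 5] / [2, 4] / [6]
Final shape: (3, 2, 1).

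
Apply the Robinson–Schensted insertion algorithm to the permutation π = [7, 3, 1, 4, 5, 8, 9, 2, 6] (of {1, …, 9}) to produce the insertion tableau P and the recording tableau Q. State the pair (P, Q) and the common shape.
P = [1, 2, 5, 6, 9] / [3, 4, 8] / [7];  Q = [1, 4, 5, 6, 7] / [2, 8, 9] / [3];  common shape = (5, 3, 1)

Row-insert the values π_1, π_2, … into P one at a time, bumping the leftmost entry strictly greater than the inserted value down to the next row. The recording tableau Q records, in position (i, j), the step at which that cell was added to P.
  Insert 7 (step 1): P = [7];  Q = [1]
  Insert 3 (step 2): P = [3] / [7];  Q = [1] / [2]
  Insert 1 (step 3): P = [1] / [3] / [7];  Q = [1] / [2] / [3]
  Insert 4 (step 4): P = [1, 4] / [3] / [7];  Q = [1, 4] / [2] / [3]
  Insert 5 (step 5): P = [1, 4, 5] / [3] / [7];  Q = [1, 4, 5] / [2] / [3]
  Insert 8 (step 6): P = [1, 4, 5, 8] / [3] / [7];  Q = [1, 4, 5, 6] / [2] / [3]
  Insert 9 (step 7): P = [1, 4, 5, 8, 9] / [3] / [7];  Q = [1, 4, 5, 6, 7] / [2] / [3]
  Insert 2 (step 8): P = [1, 2, 5, 8, 9] / [3, 4] / [7];  Q = [1, 4, 5, 6, 7] / [2, 8] / [3]
  Insert 6 (step 9): P = [1, 2, 5, 6, 9] / [3, 4, 8] / [7];  Q = [1, 4, 5, 6, 7] / [2, 8, 9] / [3]
Final shape: (5, 3, 1).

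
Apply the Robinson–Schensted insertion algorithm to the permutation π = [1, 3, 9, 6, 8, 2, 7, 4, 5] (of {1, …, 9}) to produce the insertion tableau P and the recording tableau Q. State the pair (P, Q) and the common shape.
P = [1, 2, 4, 5] / [3, 6, 7] / [8] / [9];  Q = [1, 2, 3, 5] / [4, 7, 9] / [6] / [8];  common shape = (4, 3, 1, 1)

Row-insert the values π_1, π_2, … into P one at a time, bumping the leftmost entry strictly greater than the inserted value down to the next row. The recording tableau Q records, in position (i, j), the step at which that cell was added to P.
  Insert 1 (step 1): P = [1];  Q = [1]
  Insert 3 (step 2): P = [1, 3];  Q = [1, 2]
  Insert 9 (step 3): P = [1, 3, 9];  Q = [1, 2, 3]
  Insert 6 (step 4): P = [1, 3, 6] / [9];  Q = [1, 2, 3] / [4]
  Insert 8 (step 5): P = [1, 3, 6, 8] / [9];  Q = [1, 2, 3, 5] / [4]
  Insert 2 (step 6): P = [1, 2, 6, 8] / [3] / [9];  Q = [1, 2, 3, 5] / [4] / [6]
  Insert 7 (step 7): P = [1, 2, 6, 7] / [3, 8] / [9];  Q = [1, 2, 3, 5] / [4, 7] / [6]
  Insert 4 (step 8): P = [1, 2, 4, 7] / [3, 6] / [8] / [9];  Q = [1, 2, 3, 5] / [4, 7] / [6] / [8]
  Insert 5 (step 9): P = [1, 2, 4, 5] / [3, 6, 7] / [8] / [9];  Q = [1, 2, 3, 5] / [4, 7, 9] / [6] / [8]
Final shape: (4, 3, 1, 1).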